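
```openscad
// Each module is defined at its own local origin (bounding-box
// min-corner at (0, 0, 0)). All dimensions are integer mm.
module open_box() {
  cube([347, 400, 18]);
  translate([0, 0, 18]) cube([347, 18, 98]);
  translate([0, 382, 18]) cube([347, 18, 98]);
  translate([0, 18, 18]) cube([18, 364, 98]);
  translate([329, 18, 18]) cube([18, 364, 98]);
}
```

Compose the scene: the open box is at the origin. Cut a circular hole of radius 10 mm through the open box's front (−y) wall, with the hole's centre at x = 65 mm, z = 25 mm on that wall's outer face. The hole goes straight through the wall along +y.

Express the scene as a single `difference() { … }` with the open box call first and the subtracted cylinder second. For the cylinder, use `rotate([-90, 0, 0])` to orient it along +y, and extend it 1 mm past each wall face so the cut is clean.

difference() {
  open_box();
  translate([65, -1, 25]) rotate([-90, 0, 0]) cylinder(h = 20, r = 10);
}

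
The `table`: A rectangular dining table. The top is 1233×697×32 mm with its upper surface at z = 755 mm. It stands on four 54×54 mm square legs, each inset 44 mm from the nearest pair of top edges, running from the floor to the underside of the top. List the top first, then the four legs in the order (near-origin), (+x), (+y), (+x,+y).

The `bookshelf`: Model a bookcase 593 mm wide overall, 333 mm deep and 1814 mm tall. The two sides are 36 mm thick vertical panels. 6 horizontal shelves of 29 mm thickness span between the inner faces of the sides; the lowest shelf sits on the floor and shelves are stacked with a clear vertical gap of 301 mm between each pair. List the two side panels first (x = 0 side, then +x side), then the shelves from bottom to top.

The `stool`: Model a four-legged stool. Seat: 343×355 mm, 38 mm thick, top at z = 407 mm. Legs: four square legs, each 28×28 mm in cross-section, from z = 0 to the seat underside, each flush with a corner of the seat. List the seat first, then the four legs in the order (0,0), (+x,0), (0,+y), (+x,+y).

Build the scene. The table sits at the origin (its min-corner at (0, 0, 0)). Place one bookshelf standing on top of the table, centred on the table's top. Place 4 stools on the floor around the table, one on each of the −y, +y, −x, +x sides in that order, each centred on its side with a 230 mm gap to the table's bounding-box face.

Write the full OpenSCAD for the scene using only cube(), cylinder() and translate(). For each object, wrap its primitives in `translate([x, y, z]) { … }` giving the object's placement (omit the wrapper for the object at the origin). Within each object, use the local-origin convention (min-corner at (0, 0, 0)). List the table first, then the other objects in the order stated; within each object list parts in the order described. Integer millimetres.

translate([0, 0, 723]) cube([1233, 697, 32]);
translate([44, 44, 0]) cube([54, 54, 723]);
translate([1135, 44, 0]) cube([54, 54, 723]);
translate([44, 599, 0]) cube([54, 54, 723]);
translate([1135, 599, 0]) cube([54, 54, 723]);
translate([320, 182, 755]) {
  cube([36, 333, 1814]);
  translate([557, 0, 0]) cube([36, 333, 1814]);
  translate([36, 0, 0]) cube([521, 333, 29]);
  translate([36, 0, 330]) cube([521, 333, 29]);
  translate([36, 0, 660]) cube([521, 333, 29]);
  translate([36, 0, 990]) cube([521, 333, 29]);
  translate([36, 0, 1320]) cube([521, 333, 29]);
  translate([36, 0, 1650]) cube([521, 333, 29]);
}
translate([445, -585, 0]) {
  translate([0, 0, 369]) cube([343, 355, 38]);
  cube([28, 28, 369]);
  translate([315, 0, 0]) cube([28, 28, 369]);
  translate([0, 327, 0]) cube([28, 28, 369]);
  translate([315, 327, 0]) cube([28, 28, 369]);
}
translate([445, 927, 0]) {
  translate([0, 0, 369]) cube([343, 355, 38]);
  cube([28, 28, 369]);
  translate([315, 0, 0]) cube([28, 28, 369]);
  translate([0, 327, 0]) cube([28, 28, 369]);
  translate([315, 327, 0]) cube([28, 28, 369]);
}
translate([-573, 171, 0]) {
  translate([0, 0, 369]) cube([343, 355, 38]);
  cube([28, 28, 369]);
  translate([315, 0, 0]) cube([28, 28, 369]);
  translate([0, 327, 0]) cube([28, 28, 369]);
  translate([315, 327, 0]) cube([28, 28, 369]);
}
translate([1463, 171, 0]) {
  translate([0, 0, 369]) cube([343, 355, 38]);
  cube([28, 28, 369]);
  translate([315, 0, 0]) cube([28, 28, 369]);
  translate([0, 327, 0]) cube([28, 28, 369]);
  translate([315, 327, 0]) cube([28, 28, 369]);
}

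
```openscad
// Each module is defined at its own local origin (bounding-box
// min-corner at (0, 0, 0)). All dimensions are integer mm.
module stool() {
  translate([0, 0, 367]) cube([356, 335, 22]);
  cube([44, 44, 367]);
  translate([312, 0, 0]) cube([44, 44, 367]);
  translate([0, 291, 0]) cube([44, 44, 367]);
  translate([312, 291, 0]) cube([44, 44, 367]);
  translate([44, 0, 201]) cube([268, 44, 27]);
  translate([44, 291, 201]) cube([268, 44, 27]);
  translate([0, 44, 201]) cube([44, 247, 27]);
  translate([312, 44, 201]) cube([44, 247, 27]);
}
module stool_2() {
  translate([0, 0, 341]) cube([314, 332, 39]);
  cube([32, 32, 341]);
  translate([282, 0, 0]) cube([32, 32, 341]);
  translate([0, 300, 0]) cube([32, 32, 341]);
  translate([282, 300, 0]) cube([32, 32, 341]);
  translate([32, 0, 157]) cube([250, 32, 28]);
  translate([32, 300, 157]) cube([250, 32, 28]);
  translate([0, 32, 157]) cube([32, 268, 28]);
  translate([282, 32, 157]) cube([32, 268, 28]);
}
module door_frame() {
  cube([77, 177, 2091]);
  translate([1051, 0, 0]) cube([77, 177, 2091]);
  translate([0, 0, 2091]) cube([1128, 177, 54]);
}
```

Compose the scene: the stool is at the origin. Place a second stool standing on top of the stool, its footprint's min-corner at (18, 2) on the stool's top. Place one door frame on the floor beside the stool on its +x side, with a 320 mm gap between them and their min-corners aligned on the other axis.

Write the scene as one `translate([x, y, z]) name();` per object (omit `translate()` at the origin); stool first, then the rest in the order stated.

stool();
translate([18, 2, 389]) stool_2();
translate([676, 0, 0]) door_frame();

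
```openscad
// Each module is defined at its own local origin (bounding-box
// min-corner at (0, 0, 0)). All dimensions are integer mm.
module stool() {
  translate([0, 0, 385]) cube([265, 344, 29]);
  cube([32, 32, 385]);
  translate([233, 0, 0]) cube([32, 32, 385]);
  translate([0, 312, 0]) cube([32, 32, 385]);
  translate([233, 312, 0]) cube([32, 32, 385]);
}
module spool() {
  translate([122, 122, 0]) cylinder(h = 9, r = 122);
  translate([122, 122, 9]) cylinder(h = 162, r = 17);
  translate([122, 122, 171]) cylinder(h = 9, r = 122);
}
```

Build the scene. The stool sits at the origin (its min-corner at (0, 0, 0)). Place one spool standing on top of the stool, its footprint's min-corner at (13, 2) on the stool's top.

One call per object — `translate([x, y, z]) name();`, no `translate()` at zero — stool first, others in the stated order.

stool();
translate([13, 2, 414]) spool();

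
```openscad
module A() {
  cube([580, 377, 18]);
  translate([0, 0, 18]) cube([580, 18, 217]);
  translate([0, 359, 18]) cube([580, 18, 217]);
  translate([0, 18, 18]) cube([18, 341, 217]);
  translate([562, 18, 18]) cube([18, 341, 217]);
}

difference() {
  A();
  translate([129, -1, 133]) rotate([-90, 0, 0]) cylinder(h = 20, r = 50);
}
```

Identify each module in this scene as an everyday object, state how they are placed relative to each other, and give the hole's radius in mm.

The subtracted cylinder has r = 50 mm.

A is an open box. The open box has a circular hole through its front wall. The hole's radius is 50 mm.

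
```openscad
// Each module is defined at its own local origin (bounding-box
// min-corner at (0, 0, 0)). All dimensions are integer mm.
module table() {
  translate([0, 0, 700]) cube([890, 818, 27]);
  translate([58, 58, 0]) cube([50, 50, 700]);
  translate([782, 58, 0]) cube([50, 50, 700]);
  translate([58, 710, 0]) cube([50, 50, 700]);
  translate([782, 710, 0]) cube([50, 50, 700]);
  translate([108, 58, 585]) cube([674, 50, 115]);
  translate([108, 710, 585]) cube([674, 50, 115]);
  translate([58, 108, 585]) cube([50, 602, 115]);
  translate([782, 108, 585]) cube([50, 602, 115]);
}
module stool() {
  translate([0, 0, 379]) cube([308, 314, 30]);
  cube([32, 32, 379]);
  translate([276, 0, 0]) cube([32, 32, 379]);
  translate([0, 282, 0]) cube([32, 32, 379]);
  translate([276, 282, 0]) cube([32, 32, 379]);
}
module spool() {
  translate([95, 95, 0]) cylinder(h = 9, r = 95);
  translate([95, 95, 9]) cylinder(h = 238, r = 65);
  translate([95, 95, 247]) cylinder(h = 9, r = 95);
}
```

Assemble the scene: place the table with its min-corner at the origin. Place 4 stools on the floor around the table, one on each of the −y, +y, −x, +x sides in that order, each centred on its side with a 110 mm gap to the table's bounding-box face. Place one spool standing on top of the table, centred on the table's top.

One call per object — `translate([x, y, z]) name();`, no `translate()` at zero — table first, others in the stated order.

table();
translate([291, -424, 0]) stool();
translate([291, 928, 0]) stool();
translate([-418, 252, 0]) stool();
translate([1000, 252, 0]) stool();
translate([350, 314, 727]) spool();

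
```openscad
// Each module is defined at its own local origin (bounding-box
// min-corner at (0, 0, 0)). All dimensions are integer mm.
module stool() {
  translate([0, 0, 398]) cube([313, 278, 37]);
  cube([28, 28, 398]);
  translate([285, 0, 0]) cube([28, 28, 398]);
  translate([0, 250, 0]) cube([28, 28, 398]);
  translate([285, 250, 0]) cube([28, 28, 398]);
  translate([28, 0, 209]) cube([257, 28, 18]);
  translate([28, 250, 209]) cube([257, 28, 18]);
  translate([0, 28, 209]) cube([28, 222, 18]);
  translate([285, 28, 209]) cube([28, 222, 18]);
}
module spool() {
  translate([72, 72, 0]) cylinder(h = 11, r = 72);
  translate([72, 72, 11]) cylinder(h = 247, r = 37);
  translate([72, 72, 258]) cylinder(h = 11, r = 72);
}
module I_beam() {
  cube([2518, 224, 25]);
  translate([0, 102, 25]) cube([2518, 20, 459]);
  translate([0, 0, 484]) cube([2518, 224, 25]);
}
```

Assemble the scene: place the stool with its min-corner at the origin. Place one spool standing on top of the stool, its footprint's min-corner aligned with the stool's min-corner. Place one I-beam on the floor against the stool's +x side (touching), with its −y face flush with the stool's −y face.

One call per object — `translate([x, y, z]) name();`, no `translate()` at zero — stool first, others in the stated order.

stool();
translate([0, 0, 435]) spool();
translate([313, 0, 0]) I_beam();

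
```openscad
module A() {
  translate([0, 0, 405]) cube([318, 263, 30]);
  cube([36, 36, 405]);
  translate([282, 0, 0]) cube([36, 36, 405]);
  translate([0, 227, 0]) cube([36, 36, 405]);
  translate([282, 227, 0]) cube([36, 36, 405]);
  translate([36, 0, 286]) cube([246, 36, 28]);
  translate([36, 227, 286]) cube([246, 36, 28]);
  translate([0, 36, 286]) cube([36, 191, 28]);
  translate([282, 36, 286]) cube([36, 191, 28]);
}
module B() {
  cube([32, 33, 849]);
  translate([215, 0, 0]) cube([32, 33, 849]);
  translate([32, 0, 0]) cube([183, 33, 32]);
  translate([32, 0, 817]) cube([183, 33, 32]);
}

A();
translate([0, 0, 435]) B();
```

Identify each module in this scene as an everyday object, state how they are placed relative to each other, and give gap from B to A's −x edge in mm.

A is a stool. B is a picture frame. The picture frame is on top of the stool. The gap from the picture frame to the stool's −x edge is 0 mm.

The picture frame's min-x is at 0; the stool's min-x is 0; gap = 0 mm.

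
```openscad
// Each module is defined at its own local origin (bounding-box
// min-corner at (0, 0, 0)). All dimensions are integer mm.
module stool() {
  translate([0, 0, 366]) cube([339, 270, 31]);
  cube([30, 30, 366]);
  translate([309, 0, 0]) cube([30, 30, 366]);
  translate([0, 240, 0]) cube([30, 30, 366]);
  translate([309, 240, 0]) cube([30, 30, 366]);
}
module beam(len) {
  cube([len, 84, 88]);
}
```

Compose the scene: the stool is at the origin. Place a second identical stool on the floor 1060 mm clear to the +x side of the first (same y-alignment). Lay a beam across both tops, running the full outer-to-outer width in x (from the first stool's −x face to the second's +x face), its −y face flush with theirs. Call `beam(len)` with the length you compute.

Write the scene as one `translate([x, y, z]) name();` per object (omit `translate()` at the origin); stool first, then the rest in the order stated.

stool();
translate([1399, 0, 0]) stool();
translate([0, 0, 397]) beam(1738);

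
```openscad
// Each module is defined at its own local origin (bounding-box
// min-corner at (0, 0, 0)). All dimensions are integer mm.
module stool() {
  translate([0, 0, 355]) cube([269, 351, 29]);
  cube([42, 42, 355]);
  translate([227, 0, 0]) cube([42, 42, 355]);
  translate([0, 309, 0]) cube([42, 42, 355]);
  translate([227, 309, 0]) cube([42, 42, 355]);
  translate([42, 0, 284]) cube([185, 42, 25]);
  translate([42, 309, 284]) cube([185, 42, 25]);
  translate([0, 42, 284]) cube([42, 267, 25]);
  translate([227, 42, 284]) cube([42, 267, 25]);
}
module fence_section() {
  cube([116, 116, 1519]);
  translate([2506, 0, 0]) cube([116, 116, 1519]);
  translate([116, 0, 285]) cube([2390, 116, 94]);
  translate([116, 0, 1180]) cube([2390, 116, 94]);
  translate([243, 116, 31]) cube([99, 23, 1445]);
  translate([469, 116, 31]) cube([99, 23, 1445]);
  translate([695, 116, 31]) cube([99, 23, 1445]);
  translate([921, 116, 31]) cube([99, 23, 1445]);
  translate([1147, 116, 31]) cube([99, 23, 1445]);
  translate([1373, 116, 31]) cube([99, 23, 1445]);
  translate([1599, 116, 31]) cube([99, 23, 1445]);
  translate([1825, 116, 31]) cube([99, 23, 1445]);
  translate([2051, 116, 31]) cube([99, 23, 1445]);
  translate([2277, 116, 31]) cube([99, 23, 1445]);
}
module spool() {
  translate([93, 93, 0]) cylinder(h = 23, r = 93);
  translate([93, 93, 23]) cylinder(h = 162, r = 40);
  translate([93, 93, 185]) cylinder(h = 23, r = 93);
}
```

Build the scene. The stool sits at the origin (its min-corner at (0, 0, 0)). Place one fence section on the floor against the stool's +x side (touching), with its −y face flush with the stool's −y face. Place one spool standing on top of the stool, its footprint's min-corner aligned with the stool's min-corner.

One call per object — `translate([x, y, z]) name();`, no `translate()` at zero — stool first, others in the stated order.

stool();
translate([269, 0, 0]) fence_section();
translate([0, 0, 384]) spool();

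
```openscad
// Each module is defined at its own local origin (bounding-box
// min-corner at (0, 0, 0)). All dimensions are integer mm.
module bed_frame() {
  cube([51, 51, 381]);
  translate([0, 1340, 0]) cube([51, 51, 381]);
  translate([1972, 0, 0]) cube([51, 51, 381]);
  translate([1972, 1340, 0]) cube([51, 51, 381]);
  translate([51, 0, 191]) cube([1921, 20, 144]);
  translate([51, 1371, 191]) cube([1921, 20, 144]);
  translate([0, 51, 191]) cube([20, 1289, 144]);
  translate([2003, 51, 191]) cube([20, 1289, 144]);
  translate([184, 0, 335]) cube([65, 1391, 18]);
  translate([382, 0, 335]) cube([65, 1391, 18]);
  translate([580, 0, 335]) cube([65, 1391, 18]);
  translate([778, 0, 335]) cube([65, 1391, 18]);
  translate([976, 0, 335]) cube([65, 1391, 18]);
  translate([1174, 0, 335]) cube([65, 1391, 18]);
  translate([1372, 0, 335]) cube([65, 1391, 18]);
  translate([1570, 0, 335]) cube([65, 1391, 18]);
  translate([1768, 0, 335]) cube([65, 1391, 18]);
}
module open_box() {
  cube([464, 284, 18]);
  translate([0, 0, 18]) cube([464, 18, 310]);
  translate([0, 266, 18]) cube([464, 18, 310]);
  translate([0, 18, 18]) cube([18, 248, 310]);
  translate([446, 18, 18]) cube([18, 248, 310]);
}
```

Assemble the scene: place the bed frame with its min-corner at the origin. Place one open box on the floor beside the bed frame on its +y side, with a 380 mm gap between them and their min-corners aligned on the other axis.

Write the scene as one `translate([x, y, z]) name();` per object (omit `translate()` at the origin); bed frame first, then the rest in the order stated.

bed_frame();
translate([0, 1771, 0]) open_box();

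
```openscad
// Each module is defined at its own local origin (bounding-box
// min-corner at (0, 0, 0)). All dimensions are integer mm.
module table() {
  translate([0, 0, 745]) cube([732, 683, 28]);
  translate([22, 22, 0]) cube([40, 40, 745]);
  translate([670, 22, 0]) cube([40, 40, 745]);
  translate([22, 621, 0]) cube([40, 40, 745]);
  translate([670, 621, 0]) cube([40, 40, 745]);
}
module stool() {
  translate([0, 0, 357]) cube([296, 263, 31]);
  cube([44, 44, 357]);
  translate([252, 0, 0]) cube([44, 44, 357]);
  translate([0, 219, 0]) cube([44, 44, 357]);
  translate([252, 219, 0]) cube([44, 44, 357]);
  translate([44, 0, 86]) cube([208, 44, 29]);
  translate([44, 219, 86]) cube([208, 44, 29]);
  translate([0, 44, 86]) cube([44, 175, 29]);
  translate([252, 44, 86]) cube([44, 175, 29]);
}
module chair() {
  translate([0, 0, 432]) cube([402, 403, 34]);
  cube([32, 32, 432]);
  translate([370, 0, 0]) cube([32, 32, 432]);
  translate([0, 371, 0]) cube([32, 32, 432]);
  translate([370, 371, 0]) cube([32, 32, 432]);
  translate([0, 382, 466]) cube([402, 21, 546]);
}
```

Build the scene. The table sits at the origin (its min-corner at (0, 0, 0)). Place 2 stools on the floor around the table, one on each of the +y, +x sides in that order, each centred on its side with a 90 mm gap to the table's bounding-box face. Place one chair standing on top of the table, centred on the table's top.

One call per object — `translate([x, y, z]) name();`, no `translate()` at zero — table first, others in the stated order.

table();
translate([218, 773, 0]) stool();
translate([822, 210, 0]) stool();
translate([165, 140, 773]) chair();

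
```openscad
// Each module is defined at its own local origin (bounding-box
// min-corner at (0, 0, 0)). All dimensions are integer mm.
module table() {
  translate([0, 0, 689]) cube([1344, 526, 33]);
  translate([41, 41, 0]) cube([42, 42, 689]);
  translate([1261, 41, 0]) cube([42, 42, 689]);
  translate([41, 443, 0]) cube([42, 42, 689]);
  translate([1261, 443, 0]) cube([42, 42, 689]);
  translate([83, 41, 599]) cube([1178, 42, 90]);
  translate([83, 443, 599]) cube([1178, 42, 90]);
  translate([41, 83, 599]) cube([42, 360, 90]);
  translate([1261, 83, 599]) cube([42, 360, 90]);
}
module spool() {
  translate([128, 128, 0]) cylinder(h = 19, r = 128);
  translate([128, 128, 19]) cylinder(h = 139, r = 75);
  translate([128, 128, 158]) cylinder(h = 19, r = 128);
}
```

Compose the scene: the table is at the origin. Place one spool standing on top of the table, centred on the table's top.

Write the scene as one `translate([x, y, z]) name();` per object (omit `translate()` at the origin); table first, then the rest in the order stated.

table();
translate([544, 135, 722]) spool();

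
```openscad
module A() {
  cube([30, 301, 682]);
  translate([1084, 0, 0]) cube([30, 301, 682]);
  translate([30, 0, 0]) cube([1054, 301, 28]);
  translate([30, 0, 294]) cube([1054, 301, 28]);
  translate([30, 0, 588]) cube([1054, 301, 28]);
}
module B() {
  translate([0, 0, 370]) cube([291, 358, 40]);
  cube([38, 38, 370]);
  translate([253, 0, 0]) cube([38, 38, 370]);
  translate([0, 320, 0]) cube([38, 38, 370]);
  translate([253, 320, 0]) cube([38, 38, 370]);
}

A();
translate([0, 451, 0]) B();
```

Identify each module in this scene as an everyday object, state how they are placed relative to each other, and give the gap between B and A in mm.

A is a bookshelf. B is a stool. The stool is on the floor beside the bookshelf on its +y side. The gap between the stool and the bookshelf is 150 mm.

The stool's nearest face is 150 mm from the bookshelf's +y face.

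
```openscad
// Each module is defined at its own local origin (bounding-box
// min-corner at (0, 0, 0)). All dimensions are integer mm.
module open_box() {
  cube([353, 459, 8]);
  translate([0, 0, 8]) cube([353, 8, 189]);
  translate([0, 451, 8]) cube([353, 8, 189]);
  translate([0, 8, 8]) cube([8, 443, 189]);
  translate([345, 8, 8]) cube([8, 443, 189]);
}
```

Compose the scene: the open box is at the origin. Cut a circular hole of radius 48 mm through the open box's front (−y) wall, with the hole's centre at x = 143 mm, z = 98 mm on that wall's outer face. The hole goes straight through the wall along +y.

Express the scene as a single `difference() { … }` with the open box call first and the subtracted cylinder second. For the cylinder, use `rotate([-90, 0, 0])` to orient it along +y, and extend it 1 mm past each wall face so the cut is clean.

difference() {
  open_box();
  translate([143, -1, 98]) rotate([-90, 0, 0]) cylinder(h = 10, r = 48);
}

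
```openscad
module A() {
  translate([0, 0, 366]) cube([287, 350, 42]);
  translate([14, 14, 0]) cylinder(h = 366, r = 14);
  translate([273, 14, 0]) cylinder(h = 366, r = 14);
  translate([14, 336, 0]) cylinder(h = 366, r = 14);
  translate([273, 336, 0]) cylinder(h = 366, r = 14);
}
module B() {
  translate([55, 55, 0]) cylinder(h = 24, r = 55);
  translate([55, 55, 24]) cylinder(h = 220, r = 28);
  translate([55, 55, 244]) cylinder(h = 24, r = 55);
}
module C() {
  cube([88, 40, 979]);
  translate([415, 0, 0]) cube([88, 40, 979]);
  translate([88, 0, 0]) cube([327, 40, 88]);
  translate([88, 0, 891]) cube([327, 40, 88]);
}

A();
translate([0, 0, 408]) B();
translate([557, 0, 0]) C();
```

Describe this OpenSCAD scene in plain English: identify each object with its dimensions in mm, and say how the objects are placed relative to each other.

A is a four-legged stool. The seat is a 287×350×42 mm slab whose top surface is at z = 408 mm; four round legs, each 28 mm in diameter, run from the floor (z = 0) to the underside of the seat, each leg's axis is inset half a diameter from the nearest pair of seat edges (so the leg's bounding box is flush with the corner).

B is a spool: two coaxial disc flanges of radius 55 mm and thickness 24 mm, joined by a core cylinder of radius 28 mm and height 220 mm. The lower flange rests on z = 0 and the three cylinders share a vertical axis.

C is a rectangular picture frame lying in the x–z plane (depth along y). The opening is 327 mm wide (x) by 803 mm tall (z), surrounded by a border 88 mm wide on all four sides. The frame is 40 mm deep and is made of two full-height vertical stiles with two horizontal rails fitted between them.

The spool is on top of the stool. The picture frame is on the floor beside the stool on its +x side.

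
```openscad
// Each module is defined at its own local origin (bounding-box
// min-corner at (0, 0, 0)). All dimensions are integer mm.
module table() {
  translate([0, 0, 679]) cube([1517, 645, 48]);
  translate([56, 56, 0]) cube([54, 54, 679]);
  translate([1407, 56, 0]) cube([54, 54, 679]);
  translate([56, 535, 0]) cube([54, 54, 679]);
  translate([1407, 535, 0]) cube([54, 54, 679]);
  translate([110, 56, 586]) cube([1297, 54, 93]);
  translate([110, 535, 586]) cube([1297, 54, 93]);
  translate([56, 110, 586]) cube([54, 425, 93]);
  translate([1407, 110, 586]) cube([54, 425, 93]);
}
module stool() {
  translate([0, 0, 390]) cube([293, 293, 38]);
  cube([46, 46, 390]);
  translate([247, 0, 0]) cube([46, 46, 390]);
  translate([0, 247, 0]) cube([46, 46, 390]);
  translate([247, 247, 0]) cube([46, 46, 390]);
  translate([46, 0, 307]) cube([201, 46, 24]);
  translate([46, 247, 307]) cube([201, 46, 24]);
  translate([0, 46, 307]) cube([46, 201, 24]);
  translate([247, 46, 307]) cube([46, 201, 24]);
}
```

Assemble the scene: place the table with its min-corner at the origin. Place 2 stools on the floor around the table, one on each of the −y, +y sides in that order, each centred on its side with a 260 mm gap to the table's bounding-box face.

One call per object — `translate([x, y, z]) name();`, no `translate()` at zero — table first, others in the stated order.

table();
translate([612, -553, 0]) stool();
translate([612, 905, 0]) stool();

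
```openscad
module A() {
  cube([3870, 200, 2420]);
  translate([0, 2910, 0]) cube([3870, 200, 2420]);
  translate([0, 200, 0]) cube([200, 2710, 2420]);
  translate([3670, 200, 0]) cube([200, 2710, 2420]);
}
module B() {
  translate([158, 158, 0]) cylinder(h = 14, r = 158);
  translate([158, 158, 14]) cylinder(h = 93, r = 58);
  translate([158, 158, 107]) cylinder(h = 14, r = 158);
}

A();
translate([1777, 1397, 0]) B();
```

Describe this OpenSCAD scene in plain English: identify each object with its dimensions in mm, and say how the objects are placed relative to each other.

A is the wall frame of a small rectangular building: four walls, each 2420 mm tall and 200 mm thick, enclosing a footprint 3870 mm (x) by 3110 mm (y) outside-to-outside, with no floor or roof. The front and back walls (the −y and +y sides) span the full width; the two side walls fit between them.

B is a spool: two coaxial disc flanges of radius 158 mm and thickness 14 mm, joined by a core cylinder of radius 58 mm and height 93 mm. The lower flange rests on z = 0 and the three cylinders share a vertical axis.

The spool sits inside the house frame, centred.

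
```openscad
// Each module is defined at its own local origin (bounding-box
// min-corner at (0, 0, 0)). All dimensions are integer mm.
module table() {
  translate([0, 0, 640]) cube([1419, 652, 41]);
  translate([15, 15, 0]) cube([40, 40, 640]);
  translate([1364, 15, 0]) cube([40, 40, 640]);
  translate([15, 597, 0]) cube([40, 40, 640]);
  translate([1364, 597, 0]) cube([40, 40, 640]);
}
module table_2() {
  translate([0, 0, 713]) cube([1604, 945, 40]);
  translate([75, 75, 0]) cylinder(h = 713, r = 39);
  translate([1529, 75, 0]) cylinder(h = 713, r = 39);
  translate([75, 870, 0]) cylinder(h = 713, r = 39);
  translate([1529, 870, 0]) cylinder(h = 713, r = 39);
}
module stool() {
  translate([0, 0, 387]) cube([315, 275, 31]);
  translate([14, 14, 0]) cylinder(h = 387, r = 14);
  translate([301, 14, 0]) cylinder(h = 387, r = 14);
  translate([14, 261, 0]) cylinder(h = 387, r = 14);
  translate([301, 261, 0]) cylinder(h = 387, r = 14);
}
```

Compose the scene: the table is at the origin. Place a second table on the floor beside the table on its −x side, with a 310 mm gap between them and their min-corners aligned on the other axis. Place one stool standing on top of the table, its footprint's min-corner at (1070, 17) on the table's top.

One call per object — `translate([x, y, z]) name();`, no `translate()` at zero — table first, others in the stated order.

table();
translate([-1914, 0, 0]) table_2();
translate([1070, 17, 681]) stool();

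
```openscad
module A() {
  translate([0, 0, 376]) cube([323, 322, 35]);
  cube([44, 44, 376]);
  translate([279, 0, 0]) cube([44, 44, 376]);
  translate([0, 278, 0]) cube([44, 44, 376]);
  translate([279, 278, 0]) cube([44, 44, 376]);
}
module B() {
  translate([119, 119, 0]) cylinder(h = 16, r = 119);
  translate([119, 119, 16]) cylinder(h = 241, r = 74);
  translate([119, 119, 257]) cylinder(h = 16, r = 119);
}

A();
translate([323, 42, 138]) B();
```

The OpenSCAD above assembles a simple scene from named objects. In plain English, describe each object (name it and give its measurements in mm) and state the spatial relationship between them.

A is a four-legged stool. The seat is 323×322 mm, 35 mm thick, top at z = 411 mm. It stands on four square legs, each 44×44 mm in cross-section, from z = 0 to the seat underside, each flush with a corner of the seat.

B is a spool: two coaxial disc flanges of radius 119 mm and thickness 16 mm, joined by a core cylinder of radius 74 mm and height 241 mm. The lower flange rests on z = 0 and the three cylinders share a vertical axis.

The spool is beside the stool with their tops flush at z = 411.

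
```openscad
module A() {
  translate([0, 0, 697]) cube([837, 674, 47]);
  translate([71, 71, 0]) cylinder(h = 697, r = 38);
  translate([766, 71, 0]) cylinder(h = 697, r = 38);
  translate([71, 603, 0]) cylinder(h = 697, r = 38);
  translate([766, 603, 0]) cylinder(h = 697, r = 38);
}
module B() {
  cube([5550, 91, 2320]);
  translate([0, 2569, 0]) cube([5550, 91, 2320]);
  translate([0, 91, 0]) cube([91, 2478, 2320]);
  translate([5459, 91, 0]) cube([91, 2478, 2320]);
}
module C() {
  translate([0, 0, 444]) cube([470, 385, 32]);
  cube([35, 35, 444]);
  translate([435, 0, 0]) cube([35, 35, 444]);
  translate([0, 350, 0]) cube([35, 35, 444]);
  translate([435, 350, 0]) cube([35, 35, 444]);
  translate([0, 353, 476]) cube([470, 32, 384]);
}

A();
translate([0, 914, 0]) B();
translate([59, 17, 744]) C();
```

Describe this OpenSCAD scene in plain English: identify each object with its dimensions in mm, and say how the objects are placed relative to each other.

A is a table: top 837 mm (x) × 674 mm (y), 47 mm thick, upper face at z = 744 mm, on four round legs of 76 mm diameter, each leg's bounding box inset 33 mm from the nearest pair of top edges, running from z = 0 to the bottom of the top.

B is the wall frame of a small rectangular building: four walls, each 2320 mm tall and 91 mm thick, enclosing a footprint 5550 mm (x) by 2660 mm (y) outside-to-outside, with no floor or roof. The front and back walls (the −y and +y sides) span the full width; the two side walls fit between them.

C is a chair. The seat is a 470×385×32 mm slab with its top at z = 476 mm, on four 35×35 mm corner legs (flush with the seat edges, standing on z = 0). A flat backrest 32 mm thick, 384 mm tall, spans the full seat width and rises from the seat top along its +y edge, rear face flush with the rear of the seat.

The house frame is on the floor beside the table on its +y side. The chair is on top of the table.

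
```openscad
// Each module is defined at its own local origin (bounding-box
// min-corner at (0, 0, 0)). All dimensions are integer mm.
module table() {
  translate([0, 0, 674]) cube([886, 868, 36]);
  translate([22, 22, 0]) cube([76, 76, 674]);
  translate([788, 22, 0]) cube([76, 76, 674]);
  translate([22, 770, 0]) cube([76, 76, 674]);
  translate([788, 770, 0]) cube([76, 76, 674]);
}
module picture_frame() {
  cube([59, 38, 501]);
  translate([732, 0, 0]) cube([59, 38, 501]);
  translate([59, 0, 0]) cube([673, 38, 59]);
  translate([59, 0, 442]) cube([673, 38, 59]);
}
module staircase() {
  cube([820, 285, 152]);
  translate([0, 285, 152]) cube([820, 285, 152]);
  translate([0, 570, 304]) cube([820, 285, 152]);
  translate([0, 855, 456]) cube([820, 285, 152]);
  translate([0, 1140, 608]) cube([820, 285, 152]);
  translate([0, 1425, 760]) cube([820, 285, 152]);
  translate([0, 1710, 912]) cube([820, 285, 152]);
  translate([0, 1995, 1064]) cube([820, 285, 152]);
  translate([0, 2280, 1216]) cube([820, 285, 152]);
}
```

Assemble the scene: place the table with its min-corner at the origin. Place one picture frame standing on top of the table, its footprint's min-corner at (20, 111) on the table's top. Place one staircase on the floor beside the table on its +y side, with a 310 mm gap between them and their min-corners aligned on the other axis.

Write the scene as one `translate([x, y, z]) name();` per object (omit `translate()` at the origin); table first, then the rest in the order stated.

table();
translate([20, 111, 710]) picture_frame();
translate([0, 1178, 0]) staircase();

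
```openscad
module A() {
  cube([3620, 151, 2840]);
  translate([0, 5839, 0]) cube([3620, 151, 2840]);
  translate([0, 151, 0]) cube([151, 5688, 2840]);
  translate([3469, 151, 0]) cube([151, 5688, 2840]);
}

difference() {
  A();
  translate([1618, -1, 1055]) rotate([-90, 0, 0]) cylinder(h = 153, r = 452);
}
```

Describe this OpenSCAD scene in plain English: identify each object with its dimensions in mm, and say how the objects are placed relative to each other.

A is a box-shaped house frame (walls only): outside footprint 3620×5990 mm, wall height 2840 mm, wall thickness 151 mm. The two y-facing walls run the full x-width; the two x-facing walls fit between the inner faces of the y-facing walls.

The house frame has a circular hole of radius 452 mm through its front wall, centred at (x = 1618, z = 1055).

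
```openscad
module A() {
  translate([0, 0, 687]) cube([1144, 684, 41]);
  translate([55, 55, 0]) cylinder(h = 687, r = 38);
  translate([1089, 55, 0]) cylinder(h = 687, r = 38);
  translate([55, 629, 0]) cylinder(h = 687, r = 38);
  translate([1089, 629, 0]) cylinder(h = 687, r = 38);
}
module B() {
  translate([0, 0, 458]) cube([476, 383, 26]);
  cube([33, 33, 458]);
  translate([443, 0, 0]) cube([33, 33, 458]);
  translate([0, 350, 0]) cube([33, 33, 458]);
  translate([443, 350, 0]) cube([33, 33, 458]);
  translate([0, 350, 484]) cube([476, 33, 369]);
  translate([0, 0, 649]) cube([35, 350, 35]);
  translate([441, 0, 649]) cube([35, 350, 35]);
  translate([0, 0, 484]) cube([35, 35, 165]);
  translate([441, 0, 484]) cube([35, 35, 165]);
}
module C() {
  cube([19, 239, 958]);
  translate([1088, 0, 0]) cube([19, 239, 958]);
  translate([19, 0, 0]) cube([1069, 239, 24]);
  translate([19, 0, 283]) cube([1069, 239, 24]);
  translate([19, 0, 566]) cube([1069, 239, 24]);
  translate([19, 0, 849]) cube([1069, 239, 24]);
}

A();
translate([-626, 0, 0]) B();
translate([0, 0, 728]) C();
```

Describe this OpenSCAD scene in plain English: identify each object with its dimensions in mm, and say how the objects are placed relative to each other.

A is a table with a 1144×684 mm rectangular top, 41 mm thick, top surface at z = 728 mm, supported by four round legs of 76 mm diameter, each leg's bounding box inset 17 mm from the nearest pair of top edges, running from the floor.

B is a chair: 476×383 mm seat, 26 mm thick, top at z = 484 mm, on four 33 mm square corner legs flush with the seat edges. A 33 mm thick backrest slab spans the full seat width, extending 369 mm above the seat top, its back face flush with the seat's +y edge. Two armrests of 35×35 mm section run along each side from the seat's front edge to the front of the backrest, top faces 200 mm above the seat top and outer faces flush with the seat's x-edges; a 35×35 mm post under the front of each armrest stands on the seat at the front corner.

C is a bookshelf 1107 mm wide overall, 239 mm deep and 958 mm tall. The two sides are 19 mm thick vertical panels. 4 horizontal shelves of 24 mm thickness span between the inner faces of the sides; the lowest shelf sits on the floor and shelves are stacked with a clear vertical gap of 259 mm between each pair.

The chair is on the floor beside the table on its −x side. The bookshelf is on top of the table.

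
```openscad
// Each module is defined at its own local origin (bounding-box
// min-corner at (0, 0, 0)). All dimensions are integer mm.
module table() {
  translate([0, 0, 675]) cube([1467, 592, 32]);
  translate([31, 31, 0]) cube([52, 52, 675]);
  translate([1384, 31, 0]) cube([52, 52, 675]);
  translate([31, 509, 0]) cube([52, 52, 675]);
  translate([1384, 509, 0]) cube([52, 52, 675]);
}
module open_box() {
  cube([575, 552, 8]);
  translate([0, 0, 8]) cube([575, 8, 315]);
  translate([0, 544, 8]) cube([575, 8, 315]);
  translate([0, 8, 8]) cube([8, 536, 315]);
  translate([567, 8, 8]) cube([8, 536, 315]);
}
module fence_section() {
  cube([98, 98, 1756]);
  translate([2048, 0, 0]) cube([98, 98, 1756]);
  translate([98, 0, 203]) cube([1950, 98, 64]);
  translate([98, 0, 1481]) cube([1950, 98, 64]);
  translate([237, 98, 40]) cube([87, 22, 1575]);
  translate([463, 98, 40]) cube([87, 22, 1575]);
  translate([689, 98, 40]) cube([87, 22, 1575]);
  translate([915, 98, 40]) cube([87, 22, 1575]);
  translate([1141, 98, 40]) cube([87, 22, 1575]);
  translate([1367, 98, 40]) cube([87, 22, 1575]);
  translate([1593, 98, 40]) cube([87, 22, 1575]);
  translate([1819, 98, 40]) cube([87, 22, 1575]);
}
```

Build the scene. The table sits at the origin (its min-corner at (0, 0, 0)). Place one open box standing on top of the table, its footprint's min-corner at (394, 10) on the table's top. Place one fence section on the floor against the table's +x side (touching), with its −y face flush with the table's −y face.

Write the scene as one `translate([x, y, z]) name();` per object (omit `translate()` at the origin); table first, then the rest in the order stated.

table();
translate([394, 10, 707]) open_box();
translate([1467, 0, 0]) fence_section();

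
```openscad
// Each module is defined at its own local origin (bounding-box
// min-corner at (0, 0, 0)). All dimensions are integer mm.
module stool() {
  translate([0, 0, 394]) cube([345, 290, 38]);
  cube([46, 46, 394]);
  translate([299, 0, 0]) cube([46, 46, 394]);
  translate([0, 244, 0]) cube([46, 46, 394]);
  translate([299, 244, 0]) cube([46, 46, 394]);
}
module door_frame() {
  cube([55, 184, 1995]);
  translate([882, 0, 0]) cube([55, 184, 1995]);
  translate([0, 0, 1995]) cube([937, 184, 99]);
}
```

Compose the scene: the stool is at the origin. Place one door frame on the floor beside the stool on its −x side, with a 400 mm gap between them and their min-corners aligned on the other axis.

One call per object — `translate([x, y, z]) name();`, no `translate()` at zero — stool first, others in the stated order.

stool();
translate([-1337, 0, 0]) door_frame();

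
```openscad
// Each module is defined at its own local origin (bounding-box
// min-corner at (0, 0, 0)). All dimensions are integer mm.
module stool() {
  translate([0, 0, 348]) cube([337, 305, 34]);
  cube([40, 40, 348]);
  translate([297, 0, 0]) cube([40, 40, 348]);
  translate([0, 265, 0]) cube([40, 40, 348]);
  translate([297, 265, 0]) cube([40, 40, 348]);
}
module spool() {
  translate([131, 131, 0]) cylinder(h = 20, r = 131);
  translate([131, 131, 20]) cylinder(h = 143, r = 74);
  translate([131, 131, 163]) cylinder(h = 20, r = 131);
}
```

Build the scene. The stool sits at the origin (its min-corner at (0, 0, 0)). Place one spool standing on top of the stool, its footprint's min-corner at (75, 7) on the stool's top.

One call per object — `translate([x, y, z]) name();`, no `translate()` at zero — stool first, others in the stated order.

stool();
translate([75, 7, 382]) spool();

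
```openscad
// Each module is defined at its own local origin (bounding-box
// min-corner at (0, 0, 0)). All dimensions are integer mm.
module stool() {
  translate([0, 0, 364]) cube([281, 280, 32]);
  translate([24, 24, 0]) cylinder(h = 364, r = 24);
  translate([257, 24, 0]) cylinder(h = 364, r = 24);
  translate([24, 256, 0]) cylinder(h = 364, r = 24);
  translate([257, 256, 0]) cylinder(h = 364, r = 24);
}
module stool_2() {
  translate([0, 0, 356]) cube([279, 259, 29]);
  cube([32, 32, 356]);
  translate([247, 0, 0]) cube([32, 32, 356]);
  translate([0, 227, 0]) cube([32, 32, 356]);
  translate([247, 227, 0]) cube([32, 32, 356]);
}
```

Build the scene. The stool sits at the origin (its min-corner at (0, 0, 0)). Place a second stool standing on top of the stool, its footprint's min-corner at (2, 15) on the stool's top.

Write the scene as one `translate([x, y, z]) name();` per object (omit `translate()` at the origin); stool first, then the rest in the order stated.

stool();
translate([2, 15, 396]) stool_2();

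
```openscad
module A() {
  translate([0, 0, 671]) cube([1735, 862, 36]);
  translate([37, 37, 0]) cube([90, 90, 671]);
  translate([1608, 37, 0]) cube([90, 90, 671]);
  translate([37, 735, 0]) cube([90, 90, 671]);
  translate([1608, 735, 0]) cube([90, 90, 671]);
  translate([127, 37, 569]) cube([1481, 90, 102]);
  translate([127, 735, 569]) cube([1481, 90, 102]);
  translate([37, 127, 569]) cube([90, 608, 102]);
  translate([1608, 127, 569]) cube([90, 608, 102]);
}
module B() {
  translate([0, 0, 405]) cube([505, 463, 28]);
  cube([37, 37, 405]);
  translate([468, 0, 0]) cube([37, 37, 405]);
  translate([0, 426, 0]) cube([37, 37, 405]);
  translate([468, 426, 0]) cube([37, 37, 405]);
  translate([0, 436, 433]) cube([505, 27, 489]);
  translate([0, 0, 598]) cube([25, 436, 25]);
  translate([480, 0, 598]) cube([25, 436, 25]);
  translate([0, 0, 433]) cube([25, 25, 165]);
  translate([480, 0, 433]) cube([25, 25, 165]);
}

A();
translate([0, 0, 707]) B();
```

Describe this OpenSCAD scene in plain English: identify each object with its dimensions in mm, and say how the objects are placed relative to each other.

A is a rectangular dining table. The top is 1735×862×36 mm with its upper surface at z = 707 mm. It stands on four 90×90 mm square legs, each inset 37 mm from the nearest pair of top edges, running from the floor to the underside of the top. Four apron rails, 90 mm thick and 102 mm tall, run between adjacent legs with their top edges flush with the underside of the top and their outer faces flush with the legs' outer faces.

B is a chair. The seat is a 505×463×28 mm slab with its top at z = 433 mm, on four 37×37 mm corner legs (flush with the seat edges, standing on z = 0). A flat backrest 27 mm thick, 489 mm tall, spans the full seat width and rises from the seat top along its +y edge, rear face flush with the rear of the seat. Two armrests of 25×25 mm section run along each side from the seat's front edge to the front of the backrest, top faces 190 mm above the seat top and outer faces flush with the seat's x-edges; a 25×25 mm post under the front of each armrest stands on the seat at the front corner.

The chair is on top of the table.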